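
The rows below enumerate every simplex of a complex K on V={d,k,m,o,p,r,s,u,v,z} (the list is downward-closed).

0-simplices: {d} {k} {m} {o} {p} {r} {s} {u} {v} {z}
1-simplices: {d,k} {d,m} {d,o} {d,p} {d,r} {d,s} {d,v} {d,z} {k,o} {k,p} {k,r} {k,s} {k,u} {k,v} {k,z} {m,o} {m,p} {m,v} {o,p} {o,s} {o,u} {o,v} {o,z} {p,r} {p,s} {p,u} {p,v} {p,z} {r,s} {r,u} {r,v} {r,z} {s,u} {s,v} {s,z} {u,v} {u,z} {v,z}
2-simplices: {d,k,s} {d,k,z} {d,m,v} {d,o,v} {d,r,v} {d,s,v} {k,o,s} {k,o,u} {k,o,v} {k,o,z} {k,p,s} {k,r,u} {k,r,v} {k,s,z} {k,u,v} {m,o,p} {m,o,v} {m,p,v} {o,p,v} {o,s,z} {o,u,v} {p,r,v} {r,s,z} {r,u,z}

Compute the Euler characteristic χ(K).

n_0=10 n_1=38 n_2=24
χ=+10−38+24=-4

χ(K)=-4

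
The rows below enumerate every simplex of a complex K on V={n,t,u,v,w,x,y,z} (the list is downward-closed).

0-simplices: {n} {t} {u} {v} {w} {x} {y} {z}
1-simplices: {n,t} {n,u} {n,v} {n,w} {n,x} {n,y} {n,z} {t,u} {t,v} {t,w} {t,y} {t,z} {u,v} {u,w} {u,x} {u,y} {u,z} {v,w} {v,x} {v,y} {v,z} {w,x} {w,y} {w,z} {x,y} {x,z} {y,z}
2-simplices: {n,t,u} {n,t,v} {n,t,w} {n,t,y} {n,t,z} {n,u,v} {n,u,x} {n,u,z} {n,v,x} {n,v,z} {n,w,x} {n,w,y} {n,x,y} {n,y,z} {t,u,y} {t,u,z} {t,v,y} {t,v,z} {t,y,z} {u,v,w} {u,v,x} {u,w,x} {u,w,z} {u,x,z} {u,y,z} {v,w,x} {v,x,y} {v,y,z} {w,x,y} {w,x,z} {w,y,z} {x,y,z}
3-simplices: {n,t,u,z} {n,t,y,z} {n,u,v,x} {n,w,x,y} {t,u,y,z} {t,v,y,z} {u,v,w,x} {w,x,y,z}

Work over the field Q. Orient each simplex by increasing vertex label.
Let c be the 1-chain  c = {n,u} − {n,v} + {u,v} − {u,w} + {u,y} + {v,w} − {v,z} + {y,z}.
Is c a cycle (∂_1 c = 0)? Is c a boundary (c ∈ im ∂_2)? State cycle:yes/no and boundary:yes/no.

cycle:yes boundary:yes

n_0=8 n_1=27 n_2=32 n_3=8  [Q]
∂1: piv[nt,nu,nv,nw,nx,ny,nz] rk=7  ker:tu,tv,tw,ty,tz,uv,uw,ux,uy,uz,vw,vx,vy,vz,wx,wy,wz,xy,xz,yz
∂2: piv[ntu,ntv,ntw,nty,ntz,nuv,nux,nuz,nvx,nvz,nwx,nwy,nxy,nyz,tuy,tvy,uvw,uwx,uwz,uxz] rk=20  ker:tuz,tvz,tyz,uvx,uyz,vwx,vxy,vyz,wxy,wxz,wyz,xyz
∂3: piv[ntuz,ntyz,nuvx,nwxy,tuyz,tvyz,uvwx,wxyz] rk=8
∂1c = 0
c vs im∂2: reduces to 0 ⇒ boundary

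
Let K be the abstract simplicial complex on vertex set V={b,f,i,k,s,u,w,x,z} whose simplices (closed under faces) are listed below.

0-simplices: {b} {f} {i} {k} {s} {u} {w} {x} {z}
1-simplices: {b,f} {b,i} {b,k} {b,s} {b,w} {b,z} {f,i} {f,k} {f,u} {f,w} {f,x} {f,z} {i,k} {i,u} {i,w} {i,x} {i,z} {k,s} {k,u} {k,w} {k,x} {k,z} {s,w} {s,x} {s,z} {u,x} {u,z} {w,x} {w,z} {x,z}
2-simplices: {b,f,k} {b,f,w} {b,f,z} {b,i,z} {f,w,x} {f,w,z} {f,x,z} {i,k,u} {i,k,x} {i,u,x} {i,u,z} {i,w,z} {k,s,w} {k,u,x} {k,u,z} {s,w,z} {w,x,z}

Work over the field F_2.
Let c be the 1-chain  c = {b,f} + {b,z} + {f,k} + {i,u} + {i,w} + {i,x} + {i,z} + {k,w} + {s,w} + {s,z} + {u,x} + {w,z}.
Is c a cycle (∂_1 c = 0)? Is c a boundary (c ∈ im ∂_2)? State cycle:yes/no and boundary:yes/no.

cycle:yes boundary:no

n_0=9 n_1=30 n_2=17  [Z2]
∂1: piv[bf,bi,bk,bs,bw,bz,fu,fx] rk=8  ker:fi,fk,fw,fz,ik,iu,iw,ix,iz,ks,ku,kw,kx,kz,sw,sx,sz,ux,uz,wx,wz,xz
∂2: piv[bfk,bfw,bfz,biz,fwx,fwz,fxz,iku,ikx,iux,iuz,iwz,ksw,kuz,swz] rk=15  ker:kux,wxz
∂1c = 0
c vs im∂2: residual ≠ 0 ⇒ not boundary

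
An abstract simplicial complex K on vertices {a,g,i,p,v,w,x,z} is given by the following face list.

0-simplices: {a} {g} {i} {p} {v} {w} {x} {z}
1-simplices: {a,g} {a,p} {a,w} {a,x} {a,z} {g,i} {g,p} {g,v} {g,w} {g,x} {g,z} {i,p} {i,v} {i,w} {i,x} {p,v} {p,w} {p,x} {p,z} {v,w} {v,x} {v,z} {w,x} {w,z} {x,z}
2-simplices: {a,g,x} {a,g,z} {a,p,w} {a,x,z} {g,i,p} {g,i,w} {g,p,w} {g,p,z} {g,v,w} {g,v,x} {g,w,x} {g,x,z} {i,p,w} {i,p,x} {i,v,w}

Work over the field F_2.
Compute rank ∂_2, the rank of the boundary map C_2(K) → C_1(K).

n_0=8 n_1=25 n_2=15  [Z2]
∂1: piv[ag,ap,aw,ax,az,gi,gv] rk=7  ker:gp,gw,gx,gz,ip,iv,iw,ix,pv,pw,px,pz,vw,vx,vz,wx,wz,xz
∂2: piv[agx,agz,apw,axz,gip,giw,gpw,gpz,gvw,gvx,gwx,ipx,ivw] rk=13  ker:gxz,ipw
rk∂_2=13

rank∂_2=13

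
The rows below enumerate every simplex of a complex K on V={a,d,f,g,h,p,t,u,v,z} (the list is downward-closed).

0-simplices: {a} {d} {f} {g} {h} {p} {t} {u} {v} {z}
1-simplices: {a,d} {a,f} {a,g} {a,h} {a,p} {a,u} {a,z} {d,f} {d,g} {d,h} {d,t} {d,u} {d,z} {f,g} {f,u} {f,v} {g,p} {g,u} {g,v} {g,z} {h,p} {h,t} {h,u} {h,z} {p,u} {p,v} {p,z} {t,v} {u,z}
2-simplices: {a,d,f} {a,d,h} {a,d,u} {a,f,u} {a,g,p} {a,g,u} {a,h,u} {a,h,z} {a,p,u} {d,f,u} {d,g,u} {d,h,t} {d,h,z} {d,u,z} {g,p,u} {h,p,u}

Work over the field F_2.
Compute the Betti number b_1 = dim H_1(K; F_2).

n_0=10 n_1=29 n_2=16  [Z2]
∂1: piv[ad,af,ag,ah,ap,au,az,dt,fv] rk=9  ker:df,dg,dh,du,dz,fg,fu,gp,gu,gv,gz,hp,ht,hu,hz,pu,pv,pz,tv,uz
∂2: piv[adf,adh,adu,afu,agp,agu,ahu,ahz,apu,dgu,dht,dhz,duz,hpu] rk=14  ker:dfu,gpu
b_1=(29−9)−14=6

b_1=6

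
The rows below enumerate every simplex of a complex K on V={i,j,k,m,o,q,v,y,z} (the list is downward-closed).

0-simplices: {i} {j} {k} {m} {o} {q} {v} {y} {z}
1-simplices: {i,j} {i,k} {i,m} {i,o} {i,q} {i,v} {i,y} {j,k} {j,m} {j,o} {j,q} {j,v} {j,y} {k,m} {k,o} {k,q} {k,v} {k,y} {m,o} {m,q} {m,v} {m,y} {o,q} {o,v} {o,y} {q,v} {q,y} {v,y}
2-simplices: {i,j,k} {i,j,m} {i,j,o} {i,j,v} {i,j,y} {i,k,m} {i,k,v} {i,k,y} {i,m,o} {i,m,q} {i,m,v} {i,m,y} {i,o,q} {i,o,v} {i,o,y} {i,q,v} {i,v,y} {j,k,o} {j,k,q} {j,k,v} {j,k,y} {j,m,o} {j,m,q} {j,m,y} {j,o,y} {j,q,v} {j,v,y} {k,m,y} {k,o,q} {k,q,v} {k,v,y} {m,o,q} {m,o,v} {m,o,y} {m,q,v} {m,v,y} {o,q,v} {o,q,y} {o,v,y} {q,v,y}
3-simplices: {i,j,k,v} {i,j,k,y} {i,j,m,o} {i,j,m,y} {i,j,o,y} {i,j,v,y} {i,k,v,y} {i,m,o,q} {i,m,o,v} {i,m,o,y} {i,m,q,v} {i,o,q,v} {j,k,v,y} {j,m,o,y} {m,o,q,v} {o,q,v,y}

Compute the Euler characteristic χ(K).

n_0=9 n_1=28 n_2=40 n_3=16
χ=+9−28+40−16=5

χ(K)=5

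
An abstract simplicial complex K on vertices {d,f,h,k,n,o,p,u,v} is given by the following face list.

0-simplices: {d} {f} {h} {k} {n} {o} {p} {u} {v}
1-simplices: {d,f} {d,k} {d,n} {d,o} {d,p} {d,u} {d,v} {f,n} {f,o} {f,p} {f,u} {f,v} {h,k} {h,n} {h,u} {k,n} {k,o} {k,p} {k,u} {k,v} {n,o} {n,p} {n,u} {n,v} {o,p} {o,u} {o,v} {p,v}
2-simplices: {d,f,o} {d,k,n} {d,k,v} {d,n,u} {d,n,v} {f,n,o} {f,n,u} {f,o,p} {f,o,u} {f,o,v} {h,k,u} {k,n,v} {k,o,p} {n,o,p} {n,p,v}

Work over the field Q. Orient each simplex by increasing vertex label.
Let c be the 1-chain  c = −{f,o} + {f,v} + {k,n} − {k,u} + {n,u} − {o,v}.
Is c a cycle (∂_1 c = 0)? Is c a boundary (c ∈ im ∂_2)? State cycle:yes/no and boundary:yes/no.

n_0=9 n_1=28 n_2=15  [Q]
∂1: piv[df,dk,dn,do,dp,du,dv,hk] rk=8  ker:fn,fo,fp,fu,fv,hn,hu,kn,ko,kp,ku,kv,no,np,nu,nv,op,ou,ov,pv
∂2: piv[dfo,dkn,dkv,dnu,dnv,fno,fnu,fop,fou,fov,hku,kop,nop,npv] rk=14  ker:knv
∂1c = 0
c vs im∂2: residual ≠ 0 ⇒ not boundary

cycle:yes boundary:no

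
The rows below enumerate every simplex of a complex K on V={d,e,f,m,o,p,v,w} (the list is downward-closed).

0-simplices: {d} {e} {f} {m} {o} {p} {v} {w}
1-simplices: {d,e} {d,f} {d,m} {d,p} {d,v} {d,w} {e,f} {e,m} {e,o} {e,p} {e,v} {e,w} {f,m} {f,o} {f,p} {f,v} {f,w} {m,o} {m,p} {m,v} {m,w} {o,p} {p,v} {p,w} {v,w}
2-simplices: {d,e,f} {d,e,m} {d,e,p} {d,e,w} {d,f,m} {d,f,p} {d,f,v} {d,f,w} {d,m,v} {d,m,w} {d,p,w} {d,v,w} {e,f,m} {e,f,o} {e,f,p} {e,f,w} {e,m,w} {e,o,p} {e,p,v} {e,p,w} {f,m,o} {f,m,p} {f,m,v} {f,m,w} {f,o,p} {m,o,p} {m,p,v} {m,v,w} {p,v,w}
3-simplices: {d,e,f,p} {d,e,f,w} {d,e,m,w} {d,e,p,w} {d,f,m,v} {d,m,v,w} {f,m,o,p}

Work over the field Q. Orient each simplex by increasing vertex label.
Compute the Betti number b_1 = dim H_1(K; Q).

b_1=0

n_0=8 n_1=25 n_2=29 n_3=7  [Q]
∂1: piv[de,df,dm,dp,dv,dw,eo] rk=7  ker:ef,em,ep,ev,ew,fm,fo,fp,fv,fw,mo,mp,mv,mw,op,pv,pw,vw
∂2: piv[def,dem,dep,dew,dfm,dfp,dfv,dfw,dmv,dmw,dpw,dvw,efo,eop,epv,fmo,fmp,mpv] rk=18  ker:efm,efp,efw,emw,epw,fmv,fmw,fop,mop,mvw,pvw
∂3: piv[defp,defw,demw,depw,dfmv,dmvw,fmop] rk=7
b_1=(25−7)−18=0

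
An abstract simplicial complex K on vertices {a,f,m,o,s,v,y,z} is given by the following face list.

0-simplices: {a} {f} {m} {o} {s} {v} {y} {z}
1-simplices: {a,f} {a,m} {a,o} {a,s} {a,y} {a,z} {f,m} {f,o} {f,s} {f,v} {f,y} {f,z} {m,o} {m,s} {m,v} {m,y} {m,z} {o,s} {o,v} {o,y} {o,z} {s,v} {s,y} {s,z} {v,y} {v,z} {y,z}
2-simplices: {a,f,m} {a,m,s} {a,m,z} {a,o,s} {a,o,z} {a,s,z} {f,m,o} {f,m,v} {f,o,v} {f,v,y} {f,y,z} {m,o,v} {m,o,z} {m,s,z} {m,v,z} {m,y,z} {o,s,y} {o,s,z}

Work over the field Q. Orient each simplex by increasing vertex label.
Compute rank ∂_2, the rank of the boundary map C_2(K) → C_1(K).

n_0=8 n_1=27 n_2=18  [Q]
∂1: piv[af,am,ao,as,ay,az,fv] rk=7  ker:fm,fo,fs,fy,fz,mo,ms,mv,my,mz,os,ov,oy,oz,sv,sy,sz,vy,vz,yz
∂2: piv[afm,ams,amz,aos,aoz,asz,fmo,fmv,fov,fvy,fyz,moz,mvz,myz,osy] rk=15  ker:mov,msz,osz
rk∂_2=15

rank∂_2=15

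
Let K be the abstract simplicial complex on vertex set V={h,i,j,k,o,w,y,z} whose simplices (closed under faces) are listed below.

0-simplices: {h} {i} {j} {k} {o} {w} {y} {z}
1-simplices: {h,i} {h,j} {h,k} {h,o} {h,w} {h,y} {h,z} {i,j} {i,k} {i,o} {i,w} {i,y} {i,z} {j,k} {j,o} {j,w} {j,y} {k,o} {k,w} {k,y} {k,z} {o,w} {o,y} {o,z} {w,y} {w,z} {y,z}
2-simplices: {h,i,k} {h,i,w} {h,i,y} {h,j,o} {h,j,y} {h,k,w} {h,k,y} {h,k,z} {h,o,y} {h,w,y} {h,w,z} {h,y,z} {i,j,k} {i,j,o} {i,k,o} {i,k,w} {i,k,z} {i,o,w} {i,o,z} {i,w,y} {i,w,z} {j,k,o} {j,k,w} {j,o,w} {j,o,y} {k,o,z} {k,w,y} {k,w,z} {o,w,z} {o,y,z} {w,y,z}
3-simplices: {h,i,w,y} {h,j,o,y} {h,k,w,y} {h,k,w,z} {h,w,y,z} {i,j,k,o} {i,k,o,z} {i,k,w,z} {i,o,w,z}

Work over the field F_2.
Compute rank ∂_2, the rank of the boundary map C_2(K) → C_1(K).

rank∂_2=20

n_0=8 n_1=27 n_2=31 n_3=9  [Z2]
∂1: piv[hi,hj,hk,ho,hw,hy,hz] rk=7  ker:ij,ik,io,iw,iy,iz,jk,jo,jw,jy,ko,kw,ky,kz,ow,oy,oz,wy,wz,yz
∂2: piv[hik,hiw,hiy,hjo,hjy,hkw,hky,hkz,hoy,hwy,hwz,hyz,ijk,ijo,iko,ikz,iow,ioz,jkw,oyz] rk=20  ker:ikw,iwy,iwz,jko,jow,joy,koz,kwy,kwz,owz,wyz
∂3: piv[hiwy,hjoy,hkwy,hkwz,hwyz,ijko,ikoz,ikwz,iowz] rk=9
rk∂_2=20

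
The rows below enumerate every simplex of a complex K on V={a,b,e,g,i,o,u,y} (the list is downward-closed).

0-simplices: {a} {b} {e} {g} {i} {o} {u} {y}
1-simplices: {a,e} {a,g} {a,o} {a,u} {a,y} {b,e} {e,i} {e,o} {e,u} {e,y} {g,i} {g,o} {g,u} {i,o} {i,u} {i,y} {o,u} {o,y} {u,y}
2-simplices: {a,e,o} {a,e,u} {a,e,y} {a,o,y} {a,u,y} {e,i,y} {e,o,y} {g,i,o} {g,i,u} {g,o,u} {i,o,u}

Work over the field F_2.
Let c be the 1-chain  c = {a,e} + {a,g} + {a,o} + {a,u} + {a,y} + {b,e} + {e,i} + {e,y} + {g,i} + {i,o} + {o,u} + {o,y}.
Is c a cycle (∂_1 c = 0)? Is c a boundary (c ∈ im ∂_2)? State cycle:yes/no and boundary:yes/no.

n_0=8 n_1=19 n_2=11  [Z2]
∂1: piv[ae,ag,ao,au,ay,be,ei] rk=7  ker:eo,eu,ey,gi,go,gu,io,iu,iy,ou,oy,uy
∂2: piv[aeo,aeu,aey,aoy,auy,eiy,gio,giu,gou] rk=9  ker:eoy,iou
∂1c = {a} + {b} + {i} + {y}

cycle:no boundary:no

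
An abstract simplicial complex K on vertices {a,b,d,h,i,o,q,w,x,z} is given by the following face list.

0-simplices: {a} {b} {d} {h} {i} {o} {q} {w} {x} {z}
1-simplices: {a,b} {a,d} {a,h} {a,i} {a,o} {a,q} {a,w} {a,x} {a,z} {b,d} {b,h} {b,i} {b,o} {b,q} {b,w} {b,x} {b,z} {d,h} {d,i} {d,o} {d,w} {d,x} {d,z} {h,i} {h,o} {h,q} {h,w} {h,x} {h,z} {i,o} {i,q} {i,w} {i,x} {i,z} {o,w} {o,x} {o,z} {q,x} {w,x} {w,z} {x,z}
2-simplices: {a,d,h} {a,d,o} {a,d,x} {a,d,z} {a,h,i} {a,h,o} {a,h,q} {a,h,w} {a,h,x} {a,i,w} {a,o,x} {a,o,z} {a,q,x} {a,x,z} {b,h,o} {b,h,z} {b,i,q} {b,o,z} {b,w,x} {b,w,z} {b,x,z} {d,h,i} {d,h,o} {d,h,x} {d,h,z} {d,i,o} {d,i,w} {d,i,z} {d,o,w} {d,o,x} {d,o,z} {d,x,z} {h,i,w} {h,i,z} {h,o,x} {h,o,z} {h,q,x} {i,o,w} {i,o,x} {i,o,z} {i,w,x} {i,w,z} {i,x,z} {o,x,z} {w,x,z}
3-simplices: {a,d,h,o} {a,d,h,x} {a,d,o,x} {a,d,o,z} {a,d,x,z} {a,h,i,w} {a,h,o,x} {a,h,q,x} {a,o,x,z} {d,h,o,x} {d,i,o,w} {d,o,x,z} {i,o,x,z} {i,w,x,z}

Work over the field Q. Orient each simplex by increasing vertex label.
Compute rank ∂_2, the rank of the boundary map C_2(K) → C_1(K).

rank∂_2=28

n_0=10 n_1=41 n_2=45 n_3=14  [Q]
∂1: piv[ab,ad,ah,ai,ao,aq,aw,ax,az] rk=9  ker:bd,bh,bi,bo,bq,bw,bx,bz,dh,di,do,dw,dx,dz,hi,ho,hq,hw,hx,hz,io,iq,iw,ix,iz,ow,ox,oz,qx,wx,wz,xz
∂2: piv[adh,ado,adx,adz,ahi,aho,ahq,ahw,ahx,aiw,aox,aoz,aqx,axz,bho,bhz,biq,boz,bwx,bwz,bxz,dhi,dio,diw,diz,dow,iox,iwx] rk=28  ker:dho,dhx,dhz,dox,doz,dxz,hiw,hiz,hox,hoz,hqx,iow,ioz,iwz,ixz,oxz,wxz
∂3: piv[adho,adhx,adox,adoz,adxz,ahiw,ahox,ahqx,aoxz,diow,ioxz,iwxz] rk=12  ker:dhox,doxz
rk∂_2=28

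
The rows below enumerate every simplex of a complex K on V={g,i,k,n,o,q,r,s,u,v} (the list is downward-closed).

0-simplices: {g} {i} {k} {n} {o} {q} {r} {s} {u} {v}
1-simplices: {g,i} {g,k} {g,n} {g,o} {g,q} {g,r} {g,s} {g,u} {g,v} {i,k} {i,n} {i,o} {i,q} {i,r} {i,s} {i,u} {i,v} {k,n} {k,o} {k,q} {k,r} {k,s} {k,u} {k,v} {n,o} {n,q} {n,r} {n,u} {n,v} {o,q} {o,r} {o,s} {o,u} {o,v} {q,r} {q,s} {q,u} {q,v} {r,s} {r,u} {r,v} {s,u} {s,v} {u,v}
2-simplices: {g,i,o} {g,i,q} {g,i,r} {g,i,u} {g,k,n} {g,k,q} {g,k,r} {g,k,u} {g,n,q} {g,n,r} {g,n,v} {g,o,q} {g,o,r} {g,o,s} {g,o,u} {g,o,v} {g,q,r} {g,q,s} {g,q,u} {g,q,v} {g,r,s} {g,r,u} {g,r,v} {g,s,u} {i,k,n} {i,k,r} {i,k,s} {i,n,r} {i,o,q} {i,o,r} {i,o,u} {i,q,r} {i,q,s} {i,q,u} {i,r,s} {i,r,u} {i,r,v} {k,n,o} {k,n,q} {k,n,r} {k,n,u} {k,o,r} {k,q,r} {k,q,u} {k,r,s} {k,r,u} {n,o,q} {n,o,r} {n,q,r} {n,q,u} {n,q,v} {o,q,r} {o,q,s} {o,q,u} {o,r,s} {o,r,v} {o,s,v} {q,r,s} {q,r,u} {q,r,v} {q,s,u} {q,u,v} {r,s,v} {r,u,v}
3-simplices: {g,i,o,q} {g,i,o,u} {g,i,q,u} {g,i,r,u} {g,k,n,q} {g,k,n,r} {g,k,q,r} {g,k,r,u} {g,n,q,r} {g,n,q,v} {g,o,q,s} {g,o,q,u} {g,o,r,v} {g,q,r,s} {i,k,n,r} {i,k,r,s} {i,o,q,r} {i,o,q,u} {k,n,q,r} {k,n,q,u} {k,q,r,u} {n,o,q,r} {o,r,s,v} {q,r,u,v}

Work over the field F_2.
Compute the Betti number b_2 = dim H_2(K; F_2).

n_0=10 n_1=44 n_2=64 n_3=24  [Z2]
∂1: piv[gi,gk,gn,go,gq,gr,gs,gu,gv] rk=9  ker:ik,in,io,iq,ir,is,iu,iv,kn,ko,kq,kr,ks,ku,kv,no,nq,nr,nu,nv,oq,or,os,ou,ov,qr,qs,qu,qv,rs,ru,rv,su,sv,uv
∂2: piv[gio,giq,gir,giu,gkn,gkq,gkr,gku,gnq,gnr,gnv,goq,gor,gos,gou,gov,gqr,gqs,gqu,gqv,grs,gru,grv,gsu,ikn,ikr,iks,iqs,irv,kno,knu,kor,osv,quv] rk=34  ker:inr,ioq,ior,iou,iqr,iqu,irs,iru,knq,knr,kqr,kqu,krs,kru,noq,nor,nqr,nqu,nqv,oqr,oqs,oqu,ors,orv,qrs,qru,qrv,qsu,rsv,ruv
∂3: piv[gioq,giou,giqu,giru,gknq,gknr,gkqr,gkru,gnqr,gnqv,goqs,goqu,gorv,gqrs,iknr,ikrs,ioqr,knqu,kqru,noqr,orsv,qruv] rk=22  ker:ioqu,knqr
b_2=(64−34)−22=8

b_2=8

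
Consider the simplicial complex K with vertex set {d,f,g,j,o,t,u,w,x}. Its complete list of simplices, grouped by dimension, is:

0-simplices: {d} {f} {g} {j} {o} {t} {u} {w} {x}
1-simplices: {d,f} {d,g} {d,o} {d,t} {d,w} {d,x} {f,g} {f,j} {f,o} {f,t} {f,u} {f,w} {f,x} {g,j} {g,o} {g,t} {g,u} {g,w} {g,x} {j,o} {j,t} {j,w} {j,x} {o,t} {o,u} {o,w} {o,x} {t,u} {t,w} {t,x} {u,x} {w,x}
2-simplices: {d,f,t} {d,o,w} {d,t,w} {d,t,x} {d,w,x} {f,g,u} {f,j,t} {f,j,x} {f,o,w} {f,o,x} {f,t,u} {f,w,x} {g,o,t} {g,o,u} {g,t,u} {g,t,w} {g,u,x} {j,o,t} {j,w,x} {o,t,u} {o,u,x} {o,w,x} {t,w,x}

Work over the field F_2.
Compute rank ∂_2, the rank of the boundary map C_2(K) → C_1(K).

rank∂_2=20

n_0=9 n_1=32 n_2=23  [Z2]
∂1: piv[df,dg,do,dt,dw,dx,fj,fu] rk=8  ker:fg,fo,ft,fw,fx,gj,go,gt,gu,gw,gx,jo,jt,jw,jx,ot,ou,ow,ox,tu,tw,tx,ux,wx
∂2: piv[dft,dow,dtw,dtx,dwx,fgu,fjt,fjx,fow,fox,ftu,fwx,got,gou,gtu,gtw,gux,jot,jwx,oux] rk=20  ker:otu,owx,twx
rk∂_2=20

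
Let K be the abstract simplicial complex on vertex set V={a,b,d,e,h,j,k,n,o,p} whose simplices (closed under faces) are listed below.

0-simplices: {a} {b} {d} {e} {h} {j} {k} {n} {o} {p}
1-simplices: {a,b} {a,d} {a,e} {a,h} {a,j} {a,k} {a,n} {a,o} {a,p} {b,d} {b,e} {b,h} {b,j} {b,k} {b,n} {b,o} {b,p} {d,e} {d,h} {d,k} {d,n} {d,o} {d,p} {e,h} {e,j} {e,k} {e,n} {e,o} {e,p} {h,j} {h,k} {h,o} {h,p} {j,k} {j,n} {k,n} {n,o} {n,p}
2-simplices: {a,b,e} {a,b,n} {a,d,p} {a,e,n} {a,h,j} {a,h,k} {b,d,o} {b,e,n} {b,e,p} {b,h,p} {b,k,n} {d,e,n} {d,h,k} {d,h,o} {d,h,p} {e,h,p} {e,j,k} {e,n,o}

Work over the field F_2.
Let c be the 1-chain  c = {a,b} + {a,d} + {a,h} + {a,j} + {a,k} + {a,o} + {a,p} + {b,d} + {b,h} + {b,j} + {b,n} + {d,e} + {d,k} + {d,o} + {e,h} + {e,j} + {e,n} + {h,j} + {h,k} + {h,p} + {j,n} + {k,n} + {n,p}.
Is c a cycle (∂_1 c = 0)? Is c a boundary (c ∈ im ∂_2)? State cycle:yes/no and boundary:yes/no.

cycle:no boundary:no

n_0=10 n_1=38 n_2=18  [Z2]
∂1: piv[ab,ad,ae,ah,aj,ak,an,ao,ap] rk=9  ker:bd,be,bh,bj,bk,bn,bo,bp,de,dh,dk,dn,do,dp,eh,ej,ek,en,eo,ep,hj,hk,ho,hp,jk,jn,kn,no,np
∂2: piv[abe,abn,adp,aen,ahj,ahk,bdo,bep,bhp,bkn,den,dhk,dho,dhp,ehp,ejk,eno] rk=17  ker:ben
∂1c = {a} + {b} + {d} + {j} + {n} + {p}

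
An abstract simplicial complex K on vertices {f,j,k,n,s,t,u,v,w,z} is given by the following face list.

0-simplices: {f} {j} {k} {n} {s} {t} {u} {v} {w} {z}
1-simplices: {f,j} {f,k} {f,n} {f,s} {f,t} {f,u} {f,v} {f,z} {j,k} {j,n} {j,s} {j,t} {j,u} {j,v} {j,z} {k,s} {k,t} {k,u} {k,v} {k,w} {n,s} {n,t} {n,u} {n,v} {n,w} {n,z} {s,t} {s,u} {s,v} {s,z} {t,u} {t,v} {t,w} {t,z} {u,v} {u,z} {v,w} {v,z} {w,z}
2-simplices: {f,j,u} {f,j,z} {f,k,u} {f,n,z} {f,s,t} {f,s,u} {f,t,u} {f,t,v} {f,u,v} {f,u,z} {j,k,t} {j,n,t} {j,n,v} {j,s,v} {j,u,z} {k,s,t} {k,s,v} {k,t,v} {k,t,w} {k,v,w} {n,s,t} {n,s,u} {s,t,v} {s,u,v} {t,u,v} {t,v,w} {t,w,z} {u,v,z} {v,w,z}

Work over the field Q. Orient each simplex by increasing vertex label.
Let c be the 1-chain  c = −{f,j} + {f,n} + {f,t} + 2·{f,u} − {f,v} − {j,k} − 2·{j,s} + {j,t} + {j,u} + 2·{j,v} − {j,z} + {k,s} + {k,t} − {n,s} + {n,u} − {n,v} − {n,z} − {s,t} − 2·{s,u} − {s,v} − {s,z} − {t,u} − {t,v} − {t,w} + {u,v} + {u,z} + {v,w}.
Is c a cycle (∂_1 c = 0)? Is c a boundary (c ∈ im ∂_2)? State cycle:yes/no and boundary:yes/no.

n_0=10 n_1=39 n_2=29  [Q]
∂1: piv[fj,fk,fn,fs,ft,fu,fv,fz,kw] rk=9  ker:jk,jn,js,jt,ju,jv,jz,ks,kt,ku,kv,ns,nt,nu,nv,nw,nz,st,su,sv,sz,tu,tv,tw,tz,uv,uz,vw,vz,wz
∂2: piv[fju,fjz,fku,fnz,fst,fsu,ftu,ftv,fuv,fuz,jkt,jnt,jnv,jsv,kst,ksv,ktv,ktw,kvw,nst,nsu,twz,uvz,vwz] rk=24  ker:juz,stv,suv,tuv,tvw
∂1c = −2·{f} − {j} − 3·{k} + 3·{n} + 3·{s} + 5·{t} − {u} − 2·{v} − 2·{z}

cycle:no boundary:no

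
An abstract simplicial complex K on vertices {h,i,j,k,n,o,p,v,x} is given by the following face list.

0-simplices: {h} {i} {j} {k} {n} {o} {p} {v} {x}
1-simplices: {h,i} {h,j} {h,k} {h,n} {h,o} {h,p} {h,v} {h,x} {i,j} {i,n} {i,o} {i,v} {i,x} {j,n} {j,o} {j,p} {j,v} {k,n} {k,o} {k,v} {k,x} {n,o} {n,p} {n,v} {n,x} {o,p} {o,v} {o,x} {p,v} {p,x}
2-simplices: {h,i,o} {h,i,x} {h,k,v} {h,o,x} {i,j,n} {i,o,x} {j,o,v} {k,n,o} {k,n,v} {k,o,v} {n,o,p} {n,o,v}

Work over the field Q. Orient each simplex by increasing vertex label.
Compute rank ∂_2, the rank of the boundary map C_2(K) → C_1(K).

rank∂_2=10

n_0=9 n_1=30 n_2=12  [Q]
∂1: piv[hi,hj,hk,hn,ho,hp,hv,hx] rk=8  ker:ij,in,io,iv,ix,jn,jo,jp,jv,kn,ko,kv,kx,no,np,nv,nx,op,ov,ox,pv,px
∂2: piv[hio,hix,hkv,hox,ijn,jov,kno,knv,kov,nop] rk=10  ker:iox,nov
rk∂_2=10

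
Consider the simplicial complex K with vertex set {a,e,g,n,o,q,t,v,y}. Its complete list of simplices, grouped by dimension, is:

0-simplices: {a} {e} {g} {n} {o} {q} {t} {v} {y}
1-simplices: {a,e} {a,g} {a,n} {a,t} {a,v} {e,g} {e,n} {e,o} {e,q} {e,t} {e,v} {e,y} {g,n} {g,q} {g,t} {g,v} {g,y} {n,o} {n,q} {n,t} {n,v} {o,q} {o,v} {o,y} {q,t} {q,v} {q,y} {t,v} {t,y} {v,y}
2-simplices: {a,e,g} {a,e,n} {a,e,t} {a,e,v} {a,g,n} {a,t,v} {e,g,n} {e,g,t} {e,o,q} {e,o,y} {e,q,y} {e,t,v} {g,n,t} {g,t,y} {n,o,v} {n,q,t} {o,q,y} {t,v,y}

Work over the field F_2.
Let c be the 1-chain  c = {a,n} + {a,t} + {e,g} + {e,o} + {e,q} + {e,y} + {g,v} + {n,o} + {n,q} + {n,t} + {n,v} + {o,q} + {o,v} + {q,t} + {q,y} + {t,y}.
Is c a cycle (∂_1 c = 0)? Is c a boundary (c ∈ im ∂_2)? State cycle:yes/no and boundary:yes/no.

n_0=9 n_1=30 n_2=18  [Z2]
∂1: piv[ae,ag,an,at,av,eo,eq,ey] rk=8  ker:eg,en,et,ev,gn,gq,gt,gv,gy,no,nq,nt,nv,oq,ov,oy,qt,qv,qy,tv,ty,vy
∂2: piv[aeg,aen,aet,aev,agn,atv,egt,eoq,eoy,eqy,gnt,gty,nov,nqt,tvy] rk=15  ker:egn,etv,oqy
∂1c = {n} + {q} + {v} + {y}

cycle:no boundary:no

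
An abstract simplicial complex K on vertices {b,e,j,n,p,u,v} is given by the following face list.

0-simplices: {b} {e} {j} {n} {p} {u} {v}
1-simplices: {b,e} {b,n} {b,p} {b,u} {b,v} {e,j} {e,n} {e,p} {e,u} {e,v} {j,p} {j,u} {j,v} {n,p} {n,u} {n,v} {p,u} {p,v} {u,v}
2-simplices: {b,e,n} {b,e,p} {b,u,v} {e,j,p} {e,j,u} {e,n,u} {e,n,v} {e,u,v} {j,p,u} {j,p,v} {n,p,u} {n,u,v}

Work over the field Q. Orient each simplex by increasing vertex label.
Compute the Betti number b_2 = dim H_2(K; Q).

b_2=1

n_0=7 n_1=19 n_2=12  [Q]
∂1: piv[be,bn,bp,bu,bv,ej] rk=6  ker:en,ep,eu,ev,jp,ju,jv,np,nu,nv,pu,pv,uv
∂2: piv[ben,bep,buv,ejp,eju,enu,env,euv,jpu,jpv,npu] rk=11  ker:nuv
b_2=(12−11)−0=1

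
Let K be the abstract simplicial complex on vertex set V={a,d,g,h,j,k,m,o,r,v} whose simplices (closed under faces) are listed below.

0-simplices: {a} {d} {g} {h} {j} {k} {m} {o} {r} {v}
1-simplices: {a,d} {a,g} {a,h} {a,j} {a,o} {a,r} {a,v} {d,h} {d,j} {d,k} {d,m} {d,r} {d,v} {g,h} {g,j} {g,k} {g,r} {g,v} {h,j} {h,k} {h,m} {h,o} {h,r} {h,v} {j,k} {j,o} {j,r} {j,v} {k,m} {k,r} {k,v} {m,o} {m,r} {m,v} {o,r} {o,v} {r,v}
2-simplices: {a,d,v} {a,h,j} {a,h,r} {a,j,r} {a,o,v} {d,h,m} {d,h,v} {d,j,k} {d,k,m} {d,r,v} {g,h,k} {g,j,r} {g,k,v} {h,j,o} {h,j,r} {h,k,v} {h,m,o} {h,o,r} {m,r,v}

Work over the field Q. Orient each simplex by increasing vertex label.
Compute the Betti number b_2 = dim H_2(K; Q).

n_0=10 n_1=37 n_2=19  [Q]
∂1: piv[ad,ag,ah,aj,ao,ar,av,dk,dm] rk=9  ker:dh,dj,dr,dv,gh,gj,gk,gr,gv,hj,hk,hm,ho,hr,hv,jk,jo,jr,jv,km,kr,kv,mo,mr,mv,or,ov,rv
∂2: piv[adv,ahj,ahr,ajr,aov,dhm,dhv,djk,dkm,drv,ghk,gjr,gkv,hjo,hkv,hmo,hor,mrv] rk=18  ker:hjr
b_2=(19−18)−0=1

b_2=1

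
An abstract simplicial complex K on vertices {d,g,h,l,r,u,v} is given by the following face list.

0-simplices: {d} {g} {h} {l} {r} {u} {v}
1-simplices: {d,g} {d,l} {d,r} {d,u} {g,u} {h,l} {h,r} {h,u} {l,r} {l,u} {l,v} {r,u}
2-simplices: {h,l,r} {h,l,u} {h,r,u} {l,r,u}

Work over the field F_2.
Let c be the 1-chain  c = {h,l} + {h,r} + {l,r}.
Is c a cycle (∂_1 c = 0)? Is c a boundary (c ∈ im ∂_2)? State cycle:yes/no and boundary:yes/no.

n_0=7 n_1=12 n_2=4  [Z2]
∂1: piv[dg,dl,dr,du,hl,lv] rk=6  ker:gu,hr,hu,lr,lu,ru
∂2: piv[hlr,hlu,hru] rk=3  ker:lru
∂1c = 0
c vs im∂2: reduces to 0 ⇒ boundary

cycle:yes boundary:yes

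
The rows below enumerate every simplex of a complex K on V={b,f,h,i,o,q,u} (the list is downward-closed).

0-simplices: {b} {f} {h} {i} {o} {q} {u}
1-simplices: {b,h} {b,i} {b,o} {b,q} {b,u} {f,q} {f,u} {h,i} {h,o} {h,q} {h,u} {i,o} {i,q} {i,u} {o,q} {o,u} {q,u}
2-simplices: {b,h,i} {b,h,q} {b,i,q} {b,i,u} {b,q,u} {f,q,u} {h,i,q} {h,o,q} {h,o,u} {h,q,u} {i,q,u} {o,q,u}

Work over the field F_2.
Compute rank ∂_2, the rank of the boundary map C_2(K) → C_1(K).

rank∂_2=9

n_0=7 n_1=17 n_2=12  [Z2]
∂1: piv[bh,bi,bo,bq,bu,fq] rk=6  ker:fu,hi,ho,hq,hu,io,iq,iu,oq,ou,qu
∂2: piv[bhi,bhq,biq,biu,bqu,fqu,hoq,hou,hqu] rk=9  ker:hiq,iqu,oqu
rk∂_2=9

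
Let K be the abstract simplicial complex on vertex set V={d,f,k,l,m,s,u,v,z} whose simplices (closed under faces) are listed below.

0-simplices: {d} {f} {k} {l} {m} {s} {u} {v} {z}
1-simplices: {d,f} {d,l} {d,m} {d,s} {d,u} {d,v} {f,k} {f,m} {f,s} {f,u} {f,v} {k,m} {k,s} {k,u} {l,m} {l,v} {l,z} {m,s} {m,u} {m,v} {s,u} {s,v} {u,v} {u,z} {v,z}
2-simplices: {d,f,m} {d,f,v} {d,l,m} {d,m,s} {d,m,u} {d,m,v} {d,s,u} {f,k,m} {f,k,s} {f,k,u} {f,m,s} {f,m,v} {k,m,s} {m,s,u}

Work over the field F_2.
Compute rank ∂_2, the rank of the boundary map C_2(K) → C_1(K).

n_0=9 n_1=25 n_2=14  [Z2]
∂1: piv[df,dl,dm,ds,du,dv,fk,lz] rk=8  ker:fm,fs,fu,fv,km,ks,ku,lm,lv,ms,mu,mv,su,sv,uv,uz,vz
∂2: piv[dfm,dfv,dlm,dms,dmu,dmv,dsu,fkm,fks,fku,fms] rk=11  ker:fmv,kms,msu
rk∂_2=11

rank∂_2=11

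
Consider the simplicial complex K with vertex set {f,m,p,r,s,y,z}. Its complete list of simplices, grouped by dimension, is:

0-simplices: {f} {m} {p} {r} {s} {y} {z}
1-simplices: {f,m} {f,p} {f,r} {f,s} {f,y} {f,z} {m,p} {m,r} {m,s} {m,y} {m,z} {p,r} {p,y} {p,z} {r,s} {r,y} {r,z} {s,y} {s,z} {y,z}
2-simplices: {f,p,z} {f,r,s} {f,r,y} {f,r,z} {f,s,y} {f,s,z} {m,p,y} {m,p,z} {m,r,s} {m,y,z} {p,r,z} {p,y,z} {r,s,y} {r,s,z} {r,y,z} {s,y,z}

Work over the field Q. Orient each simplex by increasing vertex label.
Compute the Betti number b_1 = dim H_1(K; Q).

b_1=2

n_0=7 n_1=20 n_2=16  [Q]
∂1: piv[fm,fp,fr,fs,fy,fz] rk=6  ker:mp,mr,ms,my,mz,pr,py,pz,rs,ry,rz,sy,sz,yz
∂2: piv[fpz,frs,fry,frz,fsy,fsz,mpy,mpz,mrs,myz,prz,ryz] rk=12  ker:pyz,rsy,rsz,syz
b_1=(20−6)−12=2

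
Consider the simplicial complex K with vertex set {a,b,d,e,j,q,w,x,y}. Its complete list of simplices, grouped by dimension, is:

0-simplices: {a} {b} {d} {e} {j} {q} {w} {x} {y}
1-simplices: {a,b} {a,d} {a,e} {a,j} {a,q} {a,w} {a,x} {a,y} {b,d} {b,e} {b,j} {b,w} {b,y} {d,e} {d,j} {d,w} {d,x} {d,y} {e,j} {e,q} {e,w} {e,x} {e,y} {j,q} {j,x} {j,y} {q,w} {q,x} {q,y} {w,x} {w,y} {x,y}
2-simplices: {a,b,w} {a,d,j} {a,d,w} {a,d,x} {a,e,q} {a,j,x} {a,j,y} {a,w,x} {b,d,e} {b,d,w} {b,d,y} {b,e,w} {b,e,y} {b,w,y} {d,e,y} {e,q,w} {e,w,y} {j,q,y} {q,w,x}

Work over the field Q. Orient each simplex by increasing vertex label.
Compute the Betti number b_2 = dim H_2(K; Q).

n_0=9 n_1=32 n_2=19  [Q]
∂1: piv[ab,ad,ae,aj,aq,aw,ax,ay] rk=8  ker:bd,be,bj,bw,by,de,dj,dw,dx,dy,ej,eq,ew,ex,ey,jq,jx,jy,qw,qx,qy,wx,wy,xy
∂2: piv[abw,adj,adw,adx,aeq,ajx,ajy,awx,bde,bdw,bdy,bew,bey,bwy,eqw,jqy,qwx] rk=17  ker:dey,ewy
b_2=(19−17)−0=2

b_2=2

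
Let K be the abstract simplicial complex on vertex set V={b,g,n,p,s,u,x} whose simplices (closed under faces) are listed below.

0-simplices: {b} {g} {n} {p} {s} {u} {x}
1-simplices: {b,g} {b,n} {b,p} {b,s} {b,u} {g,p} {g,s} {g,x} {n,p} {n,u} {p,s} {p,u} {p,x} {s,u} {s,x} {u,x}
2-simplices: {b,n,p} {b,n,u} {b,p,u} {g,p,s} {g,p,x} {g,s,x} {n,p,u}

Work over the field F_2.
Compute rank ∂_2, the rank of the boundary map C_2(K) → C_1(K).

n_0=7 n_1=16 n_2=7  [Z2]
∂1: piv[bg,bn,bp,bs,bu,gx] rk=6  ker:gp,gs,np,nu,ps,pu,px,su,sx,ux
∂2: piv[bnp,bnu,bpu,gps,gpx,gsx] rk=6  ker:npu
rk∂_2=6

rank∂_2=6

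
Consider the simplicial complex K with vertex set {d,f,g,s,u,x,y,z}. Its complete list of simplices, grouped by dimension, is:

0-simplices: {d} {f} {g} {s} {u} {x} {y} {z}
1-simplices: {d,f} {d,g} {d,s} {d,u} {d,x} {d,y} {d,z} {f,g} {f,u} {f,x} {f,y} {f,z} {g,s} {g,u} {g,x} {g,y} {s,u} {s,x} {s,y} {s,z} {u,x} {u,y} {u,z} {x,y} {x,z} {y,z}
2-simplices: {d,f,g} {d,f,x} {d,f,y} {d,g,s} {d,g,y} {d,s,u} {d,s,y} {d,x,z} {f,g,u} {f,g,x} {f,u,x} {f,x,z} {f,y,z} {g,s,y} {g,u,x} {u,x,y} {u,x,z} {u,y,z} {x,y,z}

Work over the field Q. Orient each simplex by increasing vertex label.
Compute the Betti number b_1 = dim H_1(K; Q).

b_1=3

n_0=8 n_1=26 n_2=19  [Q]
∂1: piv[df,dg,ds,du,dx,dy,dz] rk=7  ker:fg,fu,fx,fy,fz,gs,gu,gx,gy,su,sx,sy,sz,ux,uy,uz,xy,xz,yz
∂2: piv[dfg,dfx,dfy,dgs,dgy,dsu,dsy,dxz,fgu,fgx,fux,fxz,fyz,uxy,uxz,uyz] rk=16  ker:gsy,gux,xyz
b_1=(26−7)−16=3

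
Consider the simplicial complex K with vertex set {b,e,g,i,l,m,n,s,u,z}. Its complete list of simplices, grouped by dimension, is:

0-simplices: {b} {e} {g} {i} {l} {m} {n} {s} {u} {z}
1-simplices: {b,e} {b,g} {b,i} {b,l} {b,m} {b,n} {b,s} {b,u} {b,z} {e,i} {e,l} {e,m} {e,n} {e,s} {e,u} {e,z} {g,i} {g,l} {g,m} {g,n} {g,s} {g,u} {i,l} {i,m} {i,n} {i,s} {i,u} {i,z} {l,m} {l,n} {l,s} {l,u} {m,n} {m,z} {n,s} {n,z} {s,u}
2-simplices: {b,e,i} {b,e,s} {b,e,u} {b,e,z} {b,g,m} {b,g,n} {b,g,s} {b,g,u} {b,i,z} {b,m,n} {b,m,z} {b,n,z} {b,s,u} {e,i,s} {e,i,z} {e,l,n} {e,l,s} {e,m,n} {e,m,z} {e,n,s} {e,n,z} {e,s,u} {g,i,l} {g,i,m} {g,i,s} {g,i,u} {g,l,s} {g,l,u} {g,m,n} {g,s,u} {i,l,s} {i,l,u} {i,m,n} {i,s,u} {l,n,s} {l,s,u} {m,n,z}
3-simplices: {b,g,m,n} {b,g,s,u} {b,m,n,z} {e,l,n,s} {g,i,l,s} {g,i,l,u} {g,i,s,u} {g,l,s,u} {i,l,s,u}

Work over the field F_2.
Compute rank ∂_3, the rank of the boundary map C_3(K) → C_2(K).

n_0=10 n_1=37 n_2=37 n_3=9  [Z2]
∂1: piv[be,bg,bi,bl,bm,bn,bs,bu,bz] rk=9  ker:ei,el,em,en,es,eu,ez,gi,gl,gm,gn,gs,gu,il,im,in,is,iu,iz,lm,ln,ls,lu,mn,mz,ns,nz,su
∂2: piv[bei,bes,beu,bez,bgm,bgn,bgs,bgu,biz,bmn,bmz,bnz,bsu,eis,eln,els,emn,emz,ens,gil,gim,gis,giu,gls,glu,imn] rk=26  ker:eiz,enz,esu,gmn,gsu,ils,ilu,isu,lns,lsu,mnz
∂3: piv[bgmn,bgsu,bmnz,elns,gils,gilu,gisu,glsu] rk=8  ker:ilsu
rk∂_3=8

rank∂_3=8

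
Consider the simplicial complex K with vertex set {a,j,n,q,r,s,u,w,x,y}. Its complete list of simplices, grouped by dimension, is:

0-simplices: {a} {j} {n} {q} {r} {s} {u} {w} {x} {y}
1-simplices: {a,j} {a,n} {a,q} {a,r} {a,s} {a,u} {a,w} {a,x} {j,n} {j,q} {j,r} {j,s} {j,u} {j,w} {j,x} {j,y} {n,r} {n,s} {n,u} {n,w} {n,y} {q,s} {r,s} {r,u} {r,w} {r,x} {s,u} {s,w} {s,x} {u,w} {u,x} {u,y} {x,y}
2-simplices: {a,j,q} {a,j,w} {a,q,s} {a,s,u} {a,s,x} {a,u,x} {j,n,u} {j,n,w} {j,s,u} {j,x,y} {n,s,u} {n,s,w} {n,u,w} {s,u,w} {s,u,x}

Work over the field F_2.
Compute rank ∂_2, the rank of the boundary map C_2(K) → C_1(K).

n_0=10 n_1=33 n_2=15  [Z2]
∂1: piv[aj,an,aq,ar,as,au,aw,ax,jy] rk=9  ker:jn,jq,jr,js,ju,jw,jx,nr,ns,nu,nw,ny,qs,rs,ru,rw,rx,su,sw,sx,uw,ux,uy,xy
∂2: piv[ajq,ajw,aqs,asu,asx,aux,jnu,jnw,jsu,jxy,nsu,nsw,nuw] rk=13  ker:suw,sux
rk∂_2=13

rank∂_2=13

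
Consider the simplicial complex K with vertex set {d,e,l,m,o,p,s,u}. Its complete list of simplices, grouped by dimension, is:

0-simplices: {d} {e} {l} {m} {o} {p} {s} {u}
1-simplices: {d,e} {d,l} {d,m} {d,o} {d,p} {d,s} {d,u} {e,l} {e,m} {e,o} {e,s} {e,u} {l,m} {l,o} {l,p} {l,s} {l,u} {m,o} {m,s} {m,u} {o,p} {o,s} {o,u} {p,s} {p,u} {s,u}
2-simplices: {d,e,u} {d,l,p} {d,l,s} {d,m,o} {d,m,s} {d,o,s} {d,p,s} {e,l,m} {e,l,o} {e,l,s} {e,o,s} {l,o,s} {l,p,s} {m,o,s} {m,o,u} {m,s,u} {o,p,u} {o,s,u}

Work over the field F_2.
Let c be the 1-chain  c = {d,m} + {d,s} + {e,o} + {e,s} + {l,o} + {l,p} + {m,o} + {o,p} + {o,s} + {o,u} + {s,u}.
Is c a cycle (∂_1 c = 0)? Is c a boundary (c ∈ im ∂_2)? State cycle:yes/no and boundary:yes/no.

cycle:yes boundary:no

n_0=8 n_1=26 n_2=18  [Z2]
∂1: piv[de,dl,dm,do,dp,ds,du] rk=7  ker:el,em,eo,es,eu,lm,lo,lp,ls,lu,mo,ms,mu,op,os,ou,ps,pu,su
∂2: piv[deu,dlp,dls,dmo,dms,dos,dps,elm,elo,els,eos,mou,msu,opu] rk=14  ker:los,lps,mos,osu
∂1c = 0
c vs im∂2: residual ≠ 0 ⇒ not boundary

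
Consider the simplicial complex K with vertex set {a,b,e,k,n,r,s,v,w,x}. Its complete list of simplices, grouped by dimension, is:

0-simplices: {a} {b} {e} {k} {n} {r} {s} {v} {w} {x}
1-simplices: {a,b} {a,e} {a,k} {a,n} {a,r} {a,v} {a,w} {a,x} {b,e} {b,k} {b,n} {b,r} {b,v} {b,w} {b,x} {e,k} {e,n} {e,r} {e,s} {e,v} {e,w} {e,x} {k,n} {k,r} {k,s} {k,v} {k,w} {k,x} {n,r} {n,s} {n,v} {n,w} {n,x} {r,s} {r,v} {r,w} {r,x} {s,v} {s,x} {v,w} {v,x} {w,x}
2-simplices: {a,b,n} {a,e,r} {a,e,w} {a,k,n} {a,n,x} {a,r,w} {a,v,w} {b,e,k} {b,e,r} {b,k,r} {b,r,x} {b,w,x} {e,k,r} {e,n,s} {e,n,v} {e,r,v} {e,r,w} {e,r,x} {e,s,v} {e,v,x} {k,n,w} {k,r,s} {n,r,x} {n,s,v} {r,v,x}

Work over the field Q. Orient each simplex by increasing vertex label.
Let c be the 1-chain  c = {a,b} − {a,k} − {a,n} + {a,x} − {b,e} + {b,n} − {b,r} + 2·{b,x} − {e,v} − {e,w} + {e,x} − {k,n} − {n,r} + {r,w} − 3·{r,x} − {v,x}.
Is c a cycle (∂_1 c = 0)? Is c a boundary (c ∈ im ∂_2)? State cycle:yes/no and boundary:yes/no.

n_0=10 n_1=42 n_2=25  [Q]
∂1: piv[ab,ae,ak,an,ar,av,aw,ax,es] rk=9  ker:be,bk,bn,br,bv,bw,bx,ek,en,er,ev,ew,ex,kn,kr,ks,kv,kw,kx,nr,ns,nv,nw,nx,rs,rv,rw,rx,sv,sx,vw,vx,wx
∂2: piv[abn,aer,aew,akn,anx,arw,avw,bek,ber,bkr,brx,bwx,ens,env,erv,erx,esv,evx,knw,krs,nrx] rk=21  ker:ekr,erw,nsv,rvx
∂1c = 0
c vs im∂2: reduces to 0 ⇒ boundary

cycle:yes boundary:yes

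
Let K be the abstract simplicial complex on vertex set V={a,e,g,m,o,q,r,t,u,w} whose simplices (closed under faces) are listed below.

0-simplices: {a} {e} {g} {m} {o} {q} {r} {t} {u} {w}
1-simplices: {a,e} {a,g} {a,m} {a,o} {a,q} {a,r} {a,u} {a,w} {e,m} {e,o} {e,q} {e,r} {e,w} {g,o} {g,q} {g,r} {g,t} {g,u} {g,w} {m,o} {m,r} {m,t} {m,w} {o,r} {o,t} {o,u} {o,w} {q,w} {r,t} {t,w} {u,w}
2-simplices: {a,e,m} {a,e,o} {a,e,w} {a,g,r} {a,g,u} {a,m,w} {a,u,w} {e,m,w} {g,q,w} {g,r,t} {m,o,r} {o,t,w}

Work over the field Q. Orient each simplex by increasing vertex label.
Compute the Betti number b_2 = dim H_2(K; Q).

b_2=1

n_0=10 n_1=31 n_2=12  [Q]
∂1: piv[ae,ag,am,ao,aq,ar,au,aw,gt] rk=9  ker:em,eo,eq,er,ew,go,gq,gr,gu,gw,mo,mr,mt,mw,or,ot,ou,ow,qw,rt,tw,uw
∂2: piv[aem,aeo,aew,agr,agu,amw,auw,gqw,grt,mor,otw] rk=11  ker:emw
b_2=(12−11)−0=1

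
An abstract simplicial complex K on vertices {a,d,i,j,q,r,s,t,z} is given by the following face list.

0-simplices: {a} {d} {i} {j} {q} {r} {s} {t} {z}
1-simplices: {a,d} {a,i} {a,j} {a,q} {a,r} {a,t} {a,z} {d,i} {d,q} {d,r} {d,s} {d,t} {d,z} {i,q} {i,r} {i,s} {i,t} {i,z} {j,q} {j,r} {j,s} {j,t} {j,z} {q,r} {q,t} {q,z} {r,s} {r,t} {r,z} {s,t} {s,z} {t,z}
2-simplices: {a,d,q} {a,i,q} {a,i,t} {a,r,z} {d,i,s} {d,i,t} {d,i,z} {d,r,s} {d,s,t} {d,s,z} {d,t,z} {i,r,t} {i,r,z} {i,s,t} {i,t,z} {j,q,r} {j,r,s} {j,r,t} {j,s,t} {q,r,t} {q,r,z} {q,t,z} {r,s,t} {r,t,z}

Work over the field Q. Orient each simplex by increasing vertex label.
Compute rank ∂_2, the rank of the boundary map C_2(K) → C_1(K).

rank∂_2=19

n_0=9 n_1=32 n_2=24  [Q]
∂1: piv[ad,ai,aj,aq,ar,at,az,ds] rk=8  ker:di,dq,dr,dt,dz,iq,ir,is,it,iz,jq,jr,js,jt,jz,qr,qt,qz,rs,rt,rz,st,sz,tz
∂2: piv[adq,aiq,ait,arz,dis,dit,diz,drs,dst,dsz,dtz,irt,irz,jqr,jrs,jrt,jst,qrt,qrz] rk=19  ker:ist,itz,qtz,rst,rtz
rk∂_2=19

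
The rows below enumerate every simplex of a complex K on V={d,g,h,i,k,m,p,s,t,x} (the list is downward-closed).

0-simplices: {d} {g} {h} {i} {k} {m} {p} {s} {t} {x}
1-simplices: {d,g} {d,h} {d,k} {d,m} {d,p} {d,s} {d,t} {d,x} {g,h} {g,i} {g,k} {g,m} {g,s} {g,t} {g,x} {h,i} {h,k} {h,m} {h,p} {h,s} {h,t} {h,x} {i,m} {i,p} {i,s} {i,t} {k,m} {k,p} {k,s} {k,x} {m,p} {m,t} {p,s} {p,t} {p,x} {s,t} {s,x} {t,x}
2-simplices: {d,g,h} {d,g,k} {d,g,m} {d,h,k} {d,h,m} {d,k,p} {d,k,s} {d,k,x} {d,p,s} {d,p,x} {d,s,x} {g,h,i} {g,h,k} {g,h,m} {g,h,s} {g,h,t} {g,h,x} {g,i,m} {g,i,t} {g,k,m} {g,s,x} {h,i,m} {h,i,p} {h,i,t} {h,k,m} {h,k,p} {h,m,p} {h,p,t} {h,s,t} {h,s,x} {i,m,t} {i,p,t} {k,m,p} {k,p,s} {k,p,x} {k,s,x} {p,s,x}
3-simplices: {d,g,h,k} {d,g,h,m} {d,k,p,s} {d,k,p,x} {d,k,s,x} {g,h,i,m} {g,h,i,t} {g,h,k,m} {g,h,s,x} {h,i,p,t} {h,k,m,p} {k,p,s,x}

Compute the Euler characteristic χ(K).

χ(K)=-3

n_0=10 n_1=38 n_2=37 n_3=12
χ=+10−38+37−12=-3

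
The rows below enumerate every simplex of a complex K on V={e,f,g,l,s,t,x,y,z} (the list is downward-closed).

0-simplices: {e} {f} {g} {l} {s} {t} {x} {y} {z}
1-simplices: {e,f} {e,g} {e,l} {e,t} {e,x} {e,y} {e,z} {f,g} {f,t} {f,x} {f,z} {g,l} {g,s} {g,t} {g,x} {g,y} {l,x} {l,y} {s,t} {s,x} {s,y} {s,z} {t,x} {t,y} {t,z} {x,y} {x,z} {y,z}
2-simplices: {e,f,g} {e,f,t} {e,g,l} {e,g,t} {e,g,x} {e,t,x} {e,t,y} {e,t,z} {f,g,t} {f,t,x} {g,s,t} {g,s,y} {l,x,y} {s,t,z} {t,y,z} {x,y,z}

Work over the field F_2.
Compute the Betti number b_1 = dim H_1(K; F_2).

b_1=5

n_0=9 n_1=28 n_2=16  [Z2]
∂1: piv[ef,eg,el,et,ex,ey,ez,gs] rk=8  ker:fg,ft,fx,fz,gl,gt,gx,gy,lx,ly,st,sx,sy,sz,tx,ty,tz,xy,xz,yz
∂2: piv[efg,eft,egl,egt,egx,etx,ety,etz,ftx,gst,gsy,lxy,stz,tyz,xyz] rk=15  ker:fgt
b_1=(28−8)−15=5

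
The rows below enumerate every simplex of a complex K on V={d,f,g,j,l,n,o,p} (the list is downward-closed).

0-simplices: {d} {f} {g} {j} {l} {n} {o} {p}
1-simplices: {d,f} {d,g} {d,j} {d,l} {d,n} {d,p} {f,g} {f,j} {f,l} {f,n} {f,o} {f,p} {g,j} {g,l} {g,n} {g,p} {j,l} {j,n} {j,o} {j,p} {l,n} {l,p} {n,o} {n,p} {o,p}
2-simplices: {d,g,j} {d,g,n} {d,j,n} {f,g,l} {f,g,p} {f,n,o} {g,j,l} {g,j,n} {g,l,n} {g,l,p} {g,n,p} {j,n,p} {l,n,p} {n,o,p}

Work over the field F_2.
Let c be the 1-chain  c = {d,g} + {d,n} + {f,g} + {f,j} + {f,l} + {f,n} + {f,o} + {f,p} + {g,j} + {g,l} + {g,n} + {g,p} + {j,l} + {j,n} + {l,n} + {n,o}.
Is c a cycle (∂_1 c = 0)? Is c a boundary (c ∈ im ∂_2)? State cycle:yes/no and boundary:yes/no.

cycle:yes boundary:no

n_0=8 n_1=25 n_2=14  [Z2]
∂1: piv[df,dg,dj,dl,dn,dp,fo] rk=7  ker:fg,fj,fl,fn,fp,gj,gl,gn,gp,jl,jn,jo,jp,ln,lp,no,np,op
∂2: piv[dgj,dgn,djn,fgl,fgp,fno,gjl,gln,glp,gnp,jnp,nop] rk=12  ker:gjn,lnp
∂1c = 0
c vs im∂2: residual ≠ 0 ⇒ not boundary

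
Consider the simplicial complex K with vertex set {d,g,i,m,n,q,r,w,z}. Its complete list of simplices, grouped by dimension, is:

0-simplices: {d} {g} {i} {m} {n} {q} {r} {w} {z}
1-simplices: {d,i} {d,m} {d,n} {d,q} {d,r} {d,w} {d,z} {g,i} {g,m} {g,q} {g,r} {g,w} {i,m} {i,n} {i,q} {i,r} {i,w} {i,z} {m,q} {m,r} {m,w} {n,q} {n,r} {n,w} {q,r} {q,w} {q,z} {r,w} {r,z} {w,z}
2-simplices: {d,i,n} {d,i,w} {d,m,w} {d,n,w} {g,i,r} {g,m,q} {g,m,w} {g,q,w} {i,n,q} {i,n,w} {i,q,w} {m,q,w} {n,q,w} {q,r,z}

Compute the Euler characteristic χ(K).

χ(K)=-7

n_0=9 n_1=30 n_2=14
χ=+9−30+14=-7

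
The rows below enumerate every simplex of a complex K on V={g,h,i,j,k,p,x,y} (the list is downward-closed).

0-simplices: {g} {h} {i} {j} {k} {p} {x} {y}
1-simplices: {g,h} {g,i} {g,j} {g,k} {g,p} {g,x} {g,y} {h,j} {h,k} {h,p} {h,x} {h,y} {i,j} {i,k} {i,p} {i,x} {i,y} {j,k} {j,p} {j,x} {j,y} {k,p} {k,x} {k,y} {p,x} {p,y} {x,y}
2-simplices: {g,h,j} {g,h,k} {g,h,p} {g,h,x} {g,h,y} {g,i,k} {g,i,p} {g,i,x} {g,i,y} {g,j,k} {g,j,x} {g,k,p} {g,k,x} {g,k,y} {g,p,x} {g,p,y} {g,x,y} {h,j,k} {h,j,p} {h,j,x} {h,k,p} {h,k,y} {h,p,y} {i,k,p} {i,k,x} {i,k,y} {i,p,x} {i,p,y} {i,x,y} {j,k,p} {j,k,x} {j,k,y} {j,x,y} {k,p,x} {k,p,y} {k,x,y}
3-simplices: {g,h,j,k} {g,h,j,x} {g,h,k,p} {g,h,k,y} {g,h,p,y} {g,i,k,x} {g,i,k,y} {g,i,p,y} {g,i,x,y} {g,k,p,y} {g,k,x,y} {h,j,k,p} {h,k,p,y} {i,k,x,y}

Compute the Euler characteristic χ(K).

n_0=8 n_1=27 n_2=36 n_3=14
χ=+8−27+36−14=3

χ(K)=3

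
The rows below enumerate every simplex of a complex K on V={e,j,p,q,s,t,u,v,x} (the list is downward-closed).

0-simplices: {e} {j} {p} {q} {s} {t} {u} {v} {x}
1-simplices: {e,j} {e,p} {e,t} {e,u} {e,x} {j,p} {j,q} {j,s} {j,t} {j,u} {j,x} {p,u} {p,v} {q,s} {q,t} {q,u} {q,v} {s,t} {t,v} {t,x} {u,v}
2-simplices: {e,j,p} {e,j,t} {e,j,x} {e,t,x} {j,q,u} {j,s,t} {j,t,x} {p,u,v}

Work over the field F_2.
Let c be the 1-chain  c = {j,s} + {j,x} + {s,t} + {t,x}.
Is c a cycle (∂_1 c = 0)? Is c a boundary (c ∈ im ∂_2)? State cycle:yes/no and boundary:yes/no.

n_0=9 n_1=21 n_2=8  [Z2]
∂1: piv[ej,ep,et,eu,ex,jq,js,pv] rk=8  ker:jp,jt,ju,jx,pu,qs,qt,qu,qv,st,tv,tx,uv
∂2: piv[ejp,ejt,ejx,etx,jqu,jst,puv] rk=7  ker:jtx
∂1c = 0
c vs im∂2: reduces to 0 ⇒ boundary

cycle:yes boundary:yes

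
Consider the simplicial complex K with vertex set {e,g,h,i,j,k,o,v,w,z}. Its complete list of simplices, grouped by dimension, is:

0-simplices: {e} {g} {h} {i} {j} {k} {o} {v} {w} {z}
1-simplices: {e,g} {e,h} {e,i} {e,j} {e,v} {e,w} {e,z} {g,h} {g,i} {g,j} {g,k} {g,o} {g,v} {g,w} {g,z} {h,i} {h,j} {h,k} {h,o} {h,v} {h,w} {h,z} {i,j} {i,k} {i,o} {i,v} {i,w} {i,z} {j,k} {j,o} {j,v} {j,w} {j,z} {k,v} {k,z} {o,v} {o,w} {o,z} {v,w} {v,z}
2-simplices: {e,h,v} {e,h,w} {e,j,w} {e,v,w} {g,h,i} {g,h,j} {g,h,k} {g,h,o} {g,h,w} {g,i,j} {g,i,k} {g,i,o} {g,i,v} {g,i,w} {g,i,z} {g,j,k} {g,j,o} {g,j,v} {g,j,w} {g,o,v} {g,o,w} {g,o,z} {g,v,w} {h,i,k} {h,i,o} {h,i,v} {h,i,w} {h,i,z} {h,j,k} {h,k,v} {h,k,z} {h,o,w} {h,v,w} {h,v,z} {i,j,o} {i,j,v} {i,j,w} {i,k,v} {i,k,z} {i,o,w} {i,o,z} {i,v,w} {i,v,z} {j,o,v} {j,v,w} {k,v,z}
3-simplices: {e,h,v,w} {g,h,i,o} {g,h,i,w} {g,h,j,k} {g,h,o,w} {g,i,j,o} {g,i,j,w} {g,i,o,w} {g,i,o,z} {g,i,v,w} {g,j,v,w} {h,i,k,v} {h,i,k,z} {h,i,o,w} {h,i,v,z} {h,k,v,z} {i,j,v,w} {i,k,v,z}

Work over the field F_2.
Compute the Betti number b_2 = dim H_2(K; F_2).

n_0=10 n_1=40 n_2=46 n_3=18  [Z2]
∂1: piv[eg,eh,ei,ej,ev,ew,ez,gk,go] rk=9  ker:gh,gi,gj,gv,gw,gz,hi,hj,hk,ho,hv,hw,hz,ij,ik,io,iv,iw,iz,jk,jo,jv,jw,jz,kv,kz,ov,ow,oz,vw,vz
∂2: piv[ehv,ehw,ejw,evw,ghi,ghj,ghk,gho,ghw,gij,gik,gio,giv,giw,giz,gjk,gjo,gjv,gjw,gov,gow,goz,gvw,hiz,hkv,hkz,hvz] rk=27  ker:hik,hio,hiv,hiw,hjk,how,hvw,ijo,ijv,ijw,ikv,ikz,iow,ioz,ivw,ivz,jov,jvw,kvz
∂3: piv[ehvw,ghio,ghiw,ghjk,ghow,gijo,gijw,giow,gioz,givw,gjvw,hikv,hikz,hivz,hkvz,ijvw] rk=16  ker:hiow,ikvz
b_2=(46−27)−16=3

b_2=3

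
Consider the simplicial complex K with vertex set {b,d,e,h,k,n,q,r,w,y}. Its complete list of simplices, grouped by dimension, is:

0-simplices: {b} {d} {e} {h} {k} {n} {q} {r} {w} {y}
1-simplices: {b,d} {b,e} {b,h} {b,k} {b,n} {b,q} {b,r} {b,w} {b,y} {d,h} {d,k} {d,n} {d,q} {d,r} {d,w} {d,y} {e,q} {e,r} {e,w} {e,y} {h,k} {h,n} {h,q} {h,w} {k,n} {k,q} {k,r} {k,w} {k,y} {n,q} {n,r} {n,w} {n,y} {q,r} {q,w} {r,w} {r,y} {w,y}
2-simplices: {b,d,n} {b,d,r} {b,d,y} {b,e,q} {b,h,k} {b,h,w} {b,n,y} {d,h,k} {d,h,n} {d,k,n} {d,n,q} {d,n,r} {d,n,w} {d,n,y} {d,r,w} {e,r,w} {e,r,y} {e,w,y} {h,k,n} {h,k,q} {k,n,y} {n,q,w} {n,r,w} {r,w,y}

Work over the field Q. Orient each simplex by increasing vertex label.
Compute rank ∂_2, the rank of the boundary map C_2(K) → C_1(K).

rank∂_2=20

n_0=10 n_1=38 n_2=24  [Q]
∂1: piv[bd,be,bh,bk,bn,bq,br,bw,by] rk=9  ker:dh,dk,dn,dq,dr,dw,dy,eq,er,ew,ey,hk,hn,hq,hw,kn,kq,kr,kw,ky,nq,nr,nw,ny,qr,qw,rw,ry,wy
∂2: piv[bdn,bdr,bdy,beq,bhk,bhw,bny,dhk,dhn,dkn,dnq,dnr,dnw,drw,erw,ery,ewy,hkq,kny,nqw] rk=20  ker:dny,hkn,nrw,rwy
rk∂_2=20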